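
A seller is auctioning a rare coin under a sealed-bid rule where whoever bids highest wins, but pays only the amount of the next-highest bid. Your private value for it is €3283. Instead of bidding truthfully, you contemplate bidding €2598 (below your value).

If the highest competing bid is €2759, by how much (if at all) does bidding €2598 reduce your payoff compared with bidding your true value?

€524

Bidding your value €3283: you win (since €3283 > €2759) and pay €2759. Payoff €524.
Bidding €2598: you lose. Payoff €0.
The competing bid €2759 lies between your shaded bid and your value, so underbidding forfeits an item you could have won at a profitable price.
Loss from deviating = €524 − (€0) = €524.
Truthful bidding weakly dominates here: raising your bid can only win items priced above your value, and lowering it can only forfeit items priced below.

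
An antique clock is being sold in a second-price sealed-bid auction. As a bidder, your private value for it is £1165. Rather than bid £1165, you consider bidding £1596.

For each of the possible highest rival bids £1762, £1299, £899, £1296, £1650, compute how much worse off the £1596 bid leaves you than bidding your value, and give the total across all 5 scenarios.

£265

The deviation costs you only when the competing bid falls strictly between £1165 and £1596; elsewhere both bids give the same outcome.
£1762: outcomes coincide → loss £0.
£1299: truthful payoff £0, deviation payoff −£134 → loss £134.
£899: outcomes coincide → loss £0.
£1296: truthful payoff £0, deviation payoff −£131 → loss £131.
£1650: outcomes coincide → loss £0.
Total loss = £134 + £131 = £265.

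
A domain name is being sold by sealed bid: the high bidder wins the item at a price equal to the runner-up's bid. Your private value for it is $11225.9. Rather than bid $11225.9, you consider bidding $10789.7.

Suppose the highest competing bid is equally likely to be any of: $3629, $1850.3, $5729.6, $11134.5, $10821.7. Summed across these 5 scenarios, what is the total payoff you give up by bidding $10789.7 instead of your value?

$495.6

The deviation costs you only when the competing bid falls strictly between $10789.7 and $11225.9; elsewhere both bids give the same outcome.
$3629: outcomes coincide → loss $0.
$1850.3: outcomes coincide → loss $0.
$5729.6: outcomes coincide → loss $0.
$11134.5: truthful payoff $91.4, deviation payoff $0 → loss $91.4.
$10821.7: truthful payoff $404.2, deviation payoff $0 → loss $404.2.
Total loss = $91.4 + $404.2 = $495.6.
Truthful bidding weakly dominates here: raising your bid can only win items priced above your value, and lowering it can only forfeit items priced below.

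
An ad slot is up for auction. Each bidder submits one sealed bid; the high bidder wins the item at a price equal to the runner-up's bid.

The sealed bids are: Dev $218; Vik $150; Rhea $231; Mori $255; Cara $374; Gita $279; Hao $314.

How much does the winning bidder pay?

Highest bid: Cara at $374, so Cara wins.
Second-highest bid: Hao at $314 — that is the price the winner pays.

$314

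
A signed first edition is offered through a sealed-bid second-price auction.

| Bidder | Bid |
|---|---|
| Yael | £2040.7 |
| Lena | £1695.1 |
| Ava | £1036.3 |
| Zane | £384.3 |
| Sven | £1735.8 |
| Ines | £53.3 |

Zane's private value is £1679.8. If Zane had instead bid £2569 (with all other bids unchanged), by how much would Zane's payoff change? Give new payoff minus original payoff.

−£360.9

The highest bid among the other bidders is £2040.7; Zane's bid doesn't change that.
Original bid £384.3: Zane is not highest (top rival bid is £2040.7); payoff £0.
Alternative bid £2569: Zane is highest, pays the top rival bid £2040.7; payoff £1679.8 − £2040.7 = −£360.9.
Change in payoff = −£360.9 − (£0) = −£360.9.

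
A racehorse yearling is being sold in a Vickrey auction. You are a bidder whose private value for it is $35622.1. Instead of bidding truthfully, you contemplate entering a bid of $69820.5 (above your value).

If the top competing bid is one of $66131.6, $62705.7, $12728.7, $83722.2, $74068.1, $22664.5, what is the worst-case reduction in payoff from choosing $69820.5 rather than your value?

$30509.5

$66131.6: truthful gives $0, deviation gives −$30509.5 → loss $30509.5.
$62705.7: truthful gives $0, deviation gives −$27083.6 → loss $27083.6.
$12728.7: same outcome either way → loss $0.
$83722.2: same outcome either way → loss $0.
$74068.1: same outcome either way → loss $0.
$22664.5: same outcome either way → loss $0.
Maximum loss: $30509.5.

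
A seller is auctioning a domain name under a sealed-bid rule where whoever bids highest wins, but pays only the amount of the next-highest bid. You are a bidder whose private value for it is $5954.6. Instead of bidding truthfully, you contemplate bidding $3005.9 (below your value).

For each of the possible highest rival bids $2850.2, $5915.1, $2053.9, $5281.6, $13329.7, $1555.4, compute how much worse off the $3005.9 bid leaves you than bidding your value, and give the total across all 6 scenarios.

The deviation costs you only when the competing bid falls strictly between $3005.9 and $5954.6; elsewhere both bids give the same outcome.
$2850.2: outcomes coincide → loss $0.
$5915.1: truthful payoff $39.5, deviation payoff $0 → loss $39.5.
$2053.9: outcomes coincide → loss $0.
$5281.6: truthful payoff $673, deviation payoff $0 → loss $673.
$13329.7: outcomes coincide → loss $0.
$1555.4: outcomes coincide → loss $0.
Total loss = $39.5 + $673 = $712.5.
In a second-price auction your bid sets only whether you win, not what you pay, so bidding your true value is weakly dominant.

$712.5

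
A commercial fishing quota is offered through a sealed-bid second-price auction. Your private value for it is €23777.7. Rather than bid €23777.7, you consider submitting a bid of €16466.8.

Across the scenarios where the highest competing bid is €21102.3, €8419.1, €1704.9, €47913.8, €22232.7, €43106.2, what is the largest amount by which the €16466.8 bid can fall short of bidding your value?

€21102.3: truthful gives €2675.4, deviation gives €0 → loss €2675.4.
€8419.1: same outcome either way → loss €0.
€1704.9: same outcome either way → loss €0.
€47913.8: same outcome either way → loss €0.
€22232.7: truthful gives €1545, deviation gives €0 → loss €1545.
€43106.2: same outcome either way → loss €0.
Maximum loss: €2675.4.

€2675.4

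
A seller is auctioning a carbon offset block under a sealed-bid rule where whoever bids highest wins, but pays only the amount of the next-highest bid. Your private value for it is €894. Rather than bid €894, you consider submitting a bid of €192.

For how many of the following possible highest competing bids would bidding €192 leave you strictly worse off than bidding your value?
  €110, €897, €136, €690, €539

The deviation hurts exactly when the highest competing bid lies strictly between €192 and €894 — underbidding then forfeits a profitable win.
€110: below both → same outcome either way.
€897: above both → same outcome either way.
€136: below both → same outcome either way.
€690: inside the interval → strictly worse (loss €204).
€539: inside the interval → strictly worse (loss €355).
Count: 2.

2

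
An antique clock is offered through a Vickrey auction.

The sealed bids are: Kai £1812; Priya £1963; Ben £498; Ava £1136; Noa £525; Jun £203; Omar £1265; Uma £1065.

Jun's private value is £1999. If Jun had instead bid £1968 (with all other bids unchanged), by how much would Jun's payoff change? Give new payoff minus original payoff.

The highest bid among the other bidders is £1963; Jun's bid doesn't change that.
Original bid £203: Jun is not highest (top rival bid is £1963); payoff £0.
Alternative bid £1968: Jun is highest, pays the top rival bid £1963; payoff £1999 − £1963 = £36.
Change in payoff = £36 − (£0) = £36.

£36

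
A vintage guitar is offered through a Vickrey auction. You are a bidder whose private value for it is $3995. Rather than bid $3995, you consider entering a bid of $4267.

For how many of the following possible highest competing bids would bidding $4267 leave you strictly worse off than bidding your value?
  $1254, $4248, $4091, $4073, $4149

The deviation hurts exactly when the highest competing bid lies strictly between $3995 and $4267 — overbidding then wins at a price above your value.
$1254: below both → same outcome either way.
$4248: inside the interval → strictly worse (loss $253).
$4091: inside the interval → strictly worse (loss $96).
$4073: inside the interval → strictly worse (loss $78).
$4149: inside the interval → strictly worse (loss $154).
Count: 4.

4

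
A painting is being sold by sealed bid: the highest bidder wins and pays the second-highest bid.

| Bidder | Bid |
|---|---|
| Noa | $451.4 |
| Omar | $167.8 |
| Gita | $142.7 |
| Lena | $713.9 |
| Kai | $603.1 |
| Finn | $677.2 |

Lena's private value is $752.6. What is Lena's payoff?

$75.4

Highest bid: Lena at $713.9, so Lena wins.
Second-highest bid: Finn at $677.2 — that is the price the winner pays.
Lena's payoff = value − price = $752.6 − $677.2 = $75.4.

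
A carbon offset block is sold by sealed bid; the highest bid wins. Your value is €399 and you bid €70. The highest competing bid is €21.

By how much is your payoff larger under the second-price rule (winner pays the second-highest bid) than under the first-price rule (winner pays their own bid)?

€49

You have the highest bid, so you win under either rule.
Second-price: pay €21 → payoff €378.
First-price: pay your own bid €70 → payoff €329.
Difference = €378 − (€329) = €49.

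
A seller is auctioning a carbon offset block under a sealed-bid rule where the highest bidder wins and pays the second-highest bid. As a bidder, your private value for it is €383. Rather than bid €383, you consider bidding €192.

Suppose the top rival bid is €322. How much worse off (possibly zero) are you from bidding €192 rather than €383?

Bidding your value €383: you win (since €383 > €322) and pay €322. Payoff €61.
Bidding €192: you lose. Payoff €0.
The competing bid €322 lies between your shaded bid and your value, so underbidding forfeits an item you could have won at a profitable price.
Loss from deviating = €61 − (€0) = €61.

€61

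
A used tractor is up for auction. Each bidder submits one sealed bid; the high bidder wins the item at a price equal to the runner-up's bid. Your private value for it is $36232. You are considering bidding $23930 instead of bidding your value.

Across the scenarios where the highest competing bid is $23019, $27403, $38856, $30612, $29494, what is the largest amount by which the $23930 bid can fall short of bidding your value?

$8829

$23019: same outcome either way → loss $0.
$27403: truthful gives $8829, deviation gives $0 → loss $8829.
$38856: same outcome either way → loss $0.
$30612: truthful gives $5620, deviation gives $0 → loss $5620.
$29494: truthful gives $6738, deviation gives $0 → loss $6738.
Maximum loss: $8829.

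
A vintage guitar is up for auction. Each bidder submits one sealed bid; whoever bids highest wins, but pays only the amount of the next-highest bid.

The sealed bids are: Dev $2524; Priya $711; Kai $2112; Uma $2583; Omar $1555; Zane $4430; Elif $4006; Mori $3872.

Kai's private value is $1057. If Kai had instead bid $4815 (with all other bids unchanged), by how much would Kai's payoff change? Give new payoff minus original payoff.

The highest bid among the other bidders is $4430; Kai's bid doesn't change that.
Original bid $2112: Kai is not highest (top rival bid is $4430); payoff $0.
Alternative bid $4815: Kai is highest, pays the top rival bid $4430; payoff $1057 − $4430 = −$3373.
Change in payoff = −$3373 − ($0) = −$3373.

−$3373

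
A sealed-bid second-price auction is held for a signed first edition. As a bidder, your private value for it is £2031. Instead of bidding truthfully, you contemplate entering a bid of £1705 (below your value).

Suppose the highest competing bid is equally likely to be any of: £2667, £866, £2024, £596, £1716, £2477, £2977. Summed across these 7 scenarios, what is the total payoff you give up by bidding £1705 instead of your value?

The deviation costs you only when the competing bid falls strictly between £1705 and £2031; elsewhere both bids give the same outcome.
£2667: outcomes coincide → loss £0.
£866: outcomes coincide → loss £0.
£2024: truthful payoff £7, deviation payoff £0 → loss £7.
£596: outcomes coincide → loss £0.
£1716: truthful payoff £315, deviation payoff £0 → loss £315.
£2477: outcomes coincide → loss £0.
£2977: outcomes coincide → loss £0.
Total loss = £7 + £315 = £322.

£322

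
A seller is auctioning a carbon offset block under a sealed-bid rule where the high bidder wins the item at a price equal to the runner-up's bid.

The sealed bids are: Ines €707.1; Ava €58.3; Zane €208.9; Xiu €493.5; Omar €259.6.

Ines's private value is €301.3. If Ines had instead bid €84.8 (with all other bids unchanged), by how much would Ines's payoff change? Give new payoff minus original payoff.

The highest bid among the other bidders is €493.5; Ines's bid doesn't change that.
Original bid €707.1: Ines is highest, pays the top rival bid €493.5; payoff €301.3 − €493.5 = −€192.2.
Alternative bid €84.8: Ines is not highest (top rival bid is €493.5); payoff €0.
Change in payoff = €0 − (−€192.2) = €192.2.

€192.2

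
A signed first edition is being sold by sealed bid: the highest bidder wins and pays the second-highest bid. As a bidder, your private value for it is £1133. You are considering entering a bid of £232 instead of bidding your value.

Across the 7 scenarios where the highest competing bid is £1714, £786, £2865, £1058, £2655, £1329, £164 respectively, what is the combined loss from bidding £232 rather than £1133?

The deviation costs you only when the competing bid falls strictly between £232 and £1133; elsewhere both bids give the same outcome.
£1714: outcomes coincide → loss £0.
£786: truthful payoff £347, deviation payoff £0 → loss £347.
£2865: outcomes coincide → loss £0.
£1058: truthful payoff £75, deviation payoff £0 → loss £75.
£2655: outcomes coincide → loss £0.
£1329: outcomes coincide → loss £0.
£164: outcomes coincide → loss £0.
Total loss = £347 + £75 = £422.

£422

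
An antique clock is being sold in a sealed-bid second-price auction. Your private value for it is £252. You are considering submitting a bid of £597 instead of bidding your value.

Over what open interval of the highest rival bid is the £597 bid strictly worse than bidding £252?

If the competing bid is below £252, both bids win at the same price — no difference.
If it is above £597, both bids lose — no difference.
If it lies strictly between £252 and £597, bidding your value loses (payoff 0) while bidding £597 wins at a price above your value (payoff negative).
So the deviation strictly hurts on the open interval (£252, £597).
In a second-price auction your bid sets only whether you win, not what you pay, so bidding your true value is weakly dominant.

(£252, £597)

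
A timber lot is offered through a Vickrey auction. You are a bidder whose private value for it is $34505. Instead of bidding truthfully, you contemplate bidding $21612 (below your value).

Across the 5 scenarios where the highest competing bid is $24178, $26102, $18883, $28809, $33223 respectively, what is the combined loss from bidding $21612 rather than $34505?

The deviation costs you only when the competing bid falls strictly between $21612 and $34505; elsewhere both bids give the same outcome.
$24178: truthful payoff $10327, deviation payoff $0 → loss $10327.
$26102: truthful payoff $8403, deviation payoff $0 → loss $8403.
$18883: outcomes coincide → loss $0.
$28809: truthful payoff $5696, deviation payoff $0 → loss $5696.
$33223: truthful payoff $1282, deviation payoff $0 → loss $1282.
Total loss = $10327 + $8403 + $5696 + $1282 = $25708.

$25708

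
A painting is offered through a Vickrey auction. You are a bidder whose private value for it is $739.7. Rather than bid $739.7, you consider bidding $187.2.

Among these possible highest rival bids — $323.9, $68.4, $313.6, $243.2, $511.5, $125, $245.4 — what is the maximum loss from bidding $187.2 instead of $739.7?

$323.9: truthful gives $415.8, deviation gives $0 → loss $415.8.
$68.4: same outcome either way → loss $0.
$313.6: truthful gives $426.1, deviation gives $0 → loss $426.1.
$243.2: truthful gives $496.5, deviation gives $0 → loss $496.5.
$511.5: truthful gives $228.2, deviation gives $0 → loss $228.2.
$125: same outcome either way → loss $0.
$245.4: truthful gives $494.3, deviation gives $0 → loss $494.3.
Maximum loss: $496.5.

$496.5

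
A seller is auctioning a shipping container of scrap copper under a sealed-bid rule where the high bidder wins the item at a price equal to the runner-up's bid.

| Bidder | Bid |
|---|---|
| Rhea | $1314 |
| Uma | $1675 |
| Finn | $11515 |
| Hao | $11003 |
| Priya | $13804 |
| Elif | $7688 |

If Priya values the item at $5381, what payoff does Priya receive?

−$6134

Highest bid: Priya at $13804, so Priya wins.
Second-highest bid: Finn at $11515 — that is the price the winner pays.
Priya's payoff = value − price = $5381 − $11515 = −$6134.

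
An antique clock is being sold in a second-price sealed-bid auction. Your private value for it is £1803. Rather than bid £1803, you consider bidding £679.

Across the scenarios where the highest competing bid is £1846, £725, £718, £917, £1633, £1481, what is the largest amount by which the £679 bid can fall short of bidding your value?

£1085

£1846: same outcome either way → loss £0.
£725: truthful gives £1078, deviation gives £0 → loss £1078.
£718: truthful gives £1085, deviation gives £0 → loss £1085.
£917: truthful gives £886, deviation gives £0 → loss £886.
£1633: truthful gives £170, deviation gives £0 → loss £170.
£1481: truthful gives £322, deviation gives £0 → loss £322.
Maximum loss: £1085.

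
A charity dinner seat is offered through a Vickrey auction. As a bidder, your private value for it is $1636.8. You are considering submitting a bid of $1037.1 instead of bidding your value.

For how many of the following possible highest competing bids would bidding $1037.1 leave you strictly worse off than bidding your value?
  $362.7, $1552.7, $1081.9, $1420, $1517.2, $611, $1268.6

The deviation hurts exactly when the highest competing bid lies strictly between $1037.1 and $1636.8 — underbidding then forfeits a profitable win.
$362.7: below both → same outcome either way.
$1552.7: inside the interval → strictly worse (loss $84.1).
$1081.9: inside the interval → strictly worse (loss $554.9).
$1420: inside the interval → strictly worse (loss $216.8).
$1517.2: inside the interval → strictly worse (loss $119.6).
$611: below both → same outcome either way.
$1268.6: inside the interval → strictly worse (loss $368.2).
Count: 5.

5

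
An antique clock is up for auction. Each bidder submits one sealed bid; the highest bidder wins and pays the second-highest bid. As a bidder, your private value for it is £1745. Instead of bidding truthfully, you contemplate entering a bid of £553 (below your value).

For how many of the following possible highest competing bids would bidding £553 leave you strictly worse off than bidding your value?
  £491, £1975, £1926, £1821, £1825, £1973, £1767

The deviation hurts exactly when the highest competing bid lies strictly between £553 and £1745 — underbidding then forfeits a profitable win.
£491: below both → same outcome either way.
£1975: above both → same outcome either way.
£1926: above both → same outcome either way.
£1821: above both → same outcome either way.
£1825: above both → same outcome either way.
£1973: above both → same outcome either way.
£1767: above both → same outcome either way.
Count: 0.

0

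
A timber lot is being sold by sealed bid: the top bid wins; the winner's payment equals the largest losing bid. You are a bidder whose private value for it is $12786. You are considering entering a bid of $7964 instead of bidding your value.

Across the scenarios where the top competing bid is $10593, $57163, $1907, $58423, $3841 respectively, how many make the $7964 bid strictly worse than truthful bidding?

1

The deviation hurts exactly when the highest competing bid lies strictly between $7964 and $12786 — underbidding then forfeits a profitable win.
$10593: inside the interval → strictly worse (loss $2193).
$57163: above both → same outcome either way.
$1907: below both → same outcome either way.
$58423: above both → same outcome either way.
$3841: below both → same outcome either way.
Count: 1.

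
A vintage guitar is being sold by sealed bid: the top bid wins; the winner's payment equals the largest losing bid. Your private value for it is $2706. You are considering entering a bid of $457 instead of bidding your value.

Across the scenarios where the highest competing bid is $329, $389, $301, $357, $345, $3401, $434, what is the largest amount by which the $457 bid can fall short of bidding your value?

$329: same outcome either way → loss $0.
$389: same outcome either way → loss $0.
$301: same outcome either way → loss $0.
$357: same outcome either way → loss $0.
$345: same outcome either way → loss $0.
$3401: same outcome either way → loss $0.
$434: same outcome either way → loss $0.
Maximum loss: $0.

$0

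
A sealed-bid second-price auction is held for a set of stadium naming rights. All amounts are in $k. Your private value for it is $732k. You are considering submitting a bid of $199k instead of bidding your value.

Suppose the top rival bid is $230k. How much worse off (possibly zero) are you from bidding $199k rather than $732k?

$502k

Bidding your value $732k: you win (since $732k > $230k) and pay $230k. Payoff $502k.
Bidding $199k: you lose. Payoff $0k.
The competing bid $230k lies between your shaded bid and your value, so underbidding forfeits an item you could have won at a profitable price.
Loss from deviating = $502k − ($0k) = $502k.
Because the price is fixed by the runner-up's bid, deviating from your value can only change a good outcome into a bad one — never the reverse.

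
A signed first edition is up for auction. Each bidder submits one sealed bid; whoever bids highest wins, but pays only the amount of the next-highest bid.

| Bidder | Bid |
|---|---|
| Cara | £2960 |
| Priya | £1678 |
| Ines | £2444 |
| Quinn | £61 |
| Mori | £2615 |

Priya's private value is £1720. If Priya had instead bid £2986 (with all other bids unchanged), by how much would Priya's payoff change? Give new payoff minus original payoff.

−£1240

The highest bid among the other bidders is £2960; Priya's bid doesn't change that.
Original bid £1678: Priya is not highest (top rival bid is £2960); payoff £0.
Alternative bid £2986: Priya is highest, pays the top rival bid £2960; payoff £1720 − £2960 = −£1240.
Change in payoff = −£1240 − (£0) = −£1240.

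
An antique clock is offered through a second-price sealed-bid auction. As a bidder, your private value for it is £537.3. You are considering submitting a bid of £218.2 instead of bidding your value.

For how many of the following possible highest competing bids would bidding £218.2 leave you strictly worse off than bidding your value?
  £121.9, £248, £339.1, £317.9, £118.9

3

The deviation hurts exactly when the highest competing bid lies strictly between £218.2 and £537.3 — underbidding then forfeits a profitable win.
£121.9: below both → same outcome either way.
£248: inside the interval → strictly worse (loss £289.3).
£339.1: inside the interval → strictly worse (loss £198.2).
£317.9: inside the interval → strictly worse (loss £219.4).
£118.9: below both → same outcome either way.
Count: 3.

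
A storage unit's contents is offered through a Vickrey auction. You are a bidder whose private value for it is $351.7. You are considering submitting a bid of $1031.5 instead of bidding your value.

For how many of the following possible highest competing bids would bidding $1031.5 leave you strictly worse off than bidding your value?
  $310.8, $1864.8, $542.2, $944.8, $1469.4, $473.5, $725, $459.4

5

The deviation hurts exactly when the highest competing bid lies strictly between $351.7 and $1031.5 — overbidding then wins at a price above your value.
$310.8: below both → same outcome either way.
$1864.8: above both → same outcome either way.
$542.2: inside the interval → strictly worse (loss $190.5).
$944.8: inside the interval → strictly worse (loss $593.1).
$1469.4: above both → same outcome either way.
$473.5: inside the interval → strictly worse (loss $121.8).
$725: inside the interval → strictly worse (loss $373.3).
$459.4: inside the interval → strictly worse (loss $107.7).
Count: 5.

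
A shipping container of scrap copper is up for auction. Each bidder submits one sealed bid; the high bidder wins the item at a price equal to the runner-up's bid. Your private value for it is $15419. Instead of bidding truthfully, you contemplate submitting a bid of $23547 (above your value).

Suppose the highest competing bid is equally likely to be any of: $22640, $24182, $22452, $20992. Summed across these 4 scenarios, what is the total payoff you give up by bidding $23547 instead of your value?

The deviation costs you only when the competing bid falls strictly between $15419 and $23547; elsewhere both bids give the same outcome.
$22640: truthful payoff $0, deviation payoff −$7221 → loss $7221.
$24182: outcomes coincide → loss $0.
$22452: truthful payoff $0, deviation payoff −$7033 → loss $7033.
$20992: truthful payoff $0, deviation payoff −$5573 → loss $5573.
Total loss = $7221 + $7033 + $5573 = $19827.

$19827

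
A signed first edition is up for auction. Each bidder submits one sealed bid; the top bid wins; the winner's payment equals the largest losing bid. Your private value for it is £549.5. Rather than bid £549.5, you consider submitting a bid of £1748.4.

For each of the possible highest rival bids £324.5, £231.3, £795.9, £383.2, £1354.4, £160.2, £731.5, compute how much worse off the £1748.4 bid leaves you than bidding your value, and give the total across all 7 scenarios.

The deviation costs you only when the competing bid falls strictly between £549.5 and £1748.4; elsewhere both bids give the same outcome.
£324.5: outcomes coincide → loss £0.
£231.3: outcomes coincide → loss £0.
£795.9: truthful payoff £0, deviation payoff −£246.4 → loss £246.4.
£383.2: outcomes coincide → loss £0.
£1354.4: truthful payoff £0, deviation payoff −£804.9 → loss £804.9.
£160.2: outcomes coincide → loss £0.
£731.5: truthful payoff £0, deviation payoff −£182 → loss £182.
Total loss = £246.4 + £804.9 + £182 = £1233.3.

£1233.3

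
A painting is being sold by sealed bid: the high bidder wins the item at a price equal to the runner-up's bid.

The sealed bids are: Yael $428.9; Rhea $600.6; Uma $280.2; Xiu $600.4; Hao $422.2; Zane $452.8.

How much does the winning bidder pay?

$600.4

Highest bid: Rhea at $600.6, so Rhea wins.
Second-highest bid: Xiu at $600.4 — that is the price the winner pays.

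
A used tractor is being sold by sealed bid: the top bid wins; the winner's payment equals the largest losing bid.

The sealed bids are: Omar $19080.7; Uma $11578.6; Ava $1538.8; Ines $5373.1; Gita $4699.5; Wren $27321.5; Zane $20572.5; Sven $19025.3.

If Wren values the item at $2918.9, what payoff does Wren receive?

−$17653.6

Highest bid: Wren at $27321.5, so Wren wins.
Second-highest bid: Zane at $20572.5 — that is the price the winner pays.
Wren's payoff = value − price = $2918.9 − $20572.5 = −$17653.6.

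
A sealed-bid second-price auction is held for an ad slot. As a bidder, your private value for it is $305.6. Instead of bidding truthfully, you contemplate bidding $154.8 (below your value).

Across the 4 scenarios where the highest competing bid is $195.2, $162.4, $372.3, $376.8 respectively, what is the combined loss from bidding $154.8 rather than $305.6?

$253.6

The deviation costs you only when the competing bid falls strictly between $154.8 and $305.6; elsewhere both bids give the same outcome.
$195.2: truthful payoff $110.4, deviation payoff $0 → loss $110.4.
$162.4: truthful payoff $143.2, deviation payoff $0 → loss $143.2.
$372.3: outcomes coincide → loss $0.
$376.8: outcomes coincide → loss $0.
Total loss = $110.4 + $143.2 = $253.6.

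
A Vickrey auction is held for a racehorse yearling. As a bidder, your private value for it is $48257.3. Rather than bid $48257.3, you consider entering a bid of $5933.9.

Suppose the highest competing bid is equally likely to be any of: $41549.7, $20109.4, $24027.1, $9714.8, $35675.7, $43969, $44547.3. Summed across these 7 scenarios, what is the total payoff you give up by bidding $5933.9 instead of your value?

$118208.1

The deviation costs you only when the competing bid falls strictly between $5933.9 and $48257.3; elsewhere both bids give the same outcome.
$41549.7: truthful payoff $6707.6, deviation payoff $0 → loss $6707.6.
$20109.4: truthful payoff $28147.9, deviation payoff $0 → loss $28147.9.
$24027.1: truthful payoff $24230.2, deviation payoff $0 → loss $24230.2.
$9714.8: truthful payoff $38542.5, deviation payoff $0 → loss $38542.5.
$35675.7: truthful payoff $12581.6, deviation payoff $0 → loss $12581.6.
$43969: truthful payoff $4288.3, deviation payoff $0 → loss $4288.3.
$44547.3: truthful payoff $3710, deviation payoff $0 → loss $3710.
Total loss = $6707.6 + $28147.9 + $24230.2 + $38542.5 + $12581.6 + $4288.3 + $3710 = $118208.1.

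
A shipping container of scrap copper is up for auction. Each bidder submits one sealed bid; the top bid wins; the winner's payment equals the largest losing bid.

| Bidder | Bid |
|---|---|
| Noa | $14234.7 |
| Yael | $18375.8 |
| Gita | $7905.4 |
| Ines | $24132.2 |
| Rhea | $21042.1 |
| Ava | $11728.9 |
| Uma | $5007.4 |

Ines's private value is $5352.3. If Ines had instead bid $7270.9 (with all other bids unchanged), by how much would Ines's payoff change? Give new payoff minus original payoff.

The highest bid among the other bidders is $21042.1; Ines's bid doesn't change that.
Original bid $24132.2: Ines is highest, pays the top rival bid $21042.1; payoff $5352.3 − $21042.1 = −$15689.8.
Alternative bid $7270.9: Ines is not highest (top rival bid is $21042.1); payoff $0.
Change in payoff = $0 − (−$15689.8) = $15689.8.

$15689.8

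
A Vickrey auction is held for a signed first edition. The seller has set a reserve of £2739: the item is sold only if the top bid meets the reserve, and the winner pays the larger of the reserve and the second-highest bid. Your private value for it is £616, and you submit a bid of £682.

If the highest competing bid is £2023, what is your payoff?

£0

Your bid £682 is below the highest competing bid £2023, so you lose. Payoff £0.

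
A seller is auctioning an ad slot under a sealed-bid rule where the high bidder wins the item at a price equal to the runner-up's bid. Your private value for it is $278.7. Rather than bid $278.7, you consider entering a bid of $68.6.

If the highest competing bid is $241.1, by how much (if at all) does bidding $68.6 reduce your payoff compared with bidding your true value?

Bidding your value $278.7: you win (since $278.7 > $241.1) and pay $241.1. Payoff $37.6.
Bidding $68.6: you lose. Payoff $0.
The competing bid $241.1 lies between your shaded bid and your value, so underbidding forfeits an item you could have won at a profitable price.
Loss from deviating = $37.6 − ($0) = $37.6.
Truthful bidding weakly dominates here: raising your bid can only win items priced above your value, and lowering it can only forfeit items priced below.

$37.6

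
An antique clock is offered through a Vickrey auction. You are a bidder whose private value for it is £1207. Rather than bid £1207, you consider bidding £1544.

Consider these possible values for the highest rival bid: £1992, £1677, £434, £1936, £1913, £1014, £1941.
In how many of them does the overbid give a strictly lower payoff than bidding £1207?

The deviation hurts exactly when the highest competing bid lies strictly between £1207 and £1544 — overbidding then wins at a price above your value.
£1992: above both → same outcome either way.
£1677: above both → same outcome either way.
£434: below both → same outcome either way.
£1936: above both → same outcome either way.
£1913: above both → same outcome either way.
£1014: below both → same outcome either way.
£1941: above both → same outcome either way.
Count: 0.

0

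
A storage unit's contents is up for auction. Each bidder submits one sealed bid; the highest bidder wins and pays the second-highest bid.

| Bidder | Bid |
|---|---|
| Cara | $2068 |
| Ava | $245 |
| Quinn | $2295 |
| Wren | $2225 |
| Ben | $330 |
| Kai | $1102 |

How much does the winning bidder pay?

Highest bid: Quinn at $2295, so Quinn wins.
Second-highest bid: Wren at $2225 — that is the price the winner pays.

$2225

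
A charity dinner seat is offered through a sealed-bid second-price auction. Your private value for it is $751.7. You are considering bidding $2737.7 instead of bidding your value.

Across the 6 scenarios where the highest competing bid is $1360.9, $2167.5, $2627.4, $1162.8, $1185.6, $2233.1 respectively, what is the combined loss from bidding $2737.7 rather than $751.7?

$6227.1

The deviation costs you only when the competing bid falls strictly between $751.7 and $2737.7; elsewhere both bids give the same outcome.
$1360.9: truthful payoff $0, deviation payoff −$609.2 → loss $609.2.
$2167.5: truthful payoff $0, deviation payoff −$1415.8 → loss $1415.8.
$2627.4: truthful payoff $0, deviation payoff −$1875.7 → loss $1875.7.
$1162.8: truthful payoff $0, deviation payoff −$411.1 → loss $411.1.
$1185.6: truthful payoff $0, deviation payoff −$433.9 → loss $433.9.
$2233.1: truthful payoff $0, deviation payoff −$1481.4 → loss $1481.4.
Total loss = $609.2 + $1415.8 + $1875.7 + $411.1 + $433.9 + $1481.4 = $6227.1.
Truthful bidding weakly dominates here: raising your bid can only win items priced above your value, and lowering it can only forfeit items priced below.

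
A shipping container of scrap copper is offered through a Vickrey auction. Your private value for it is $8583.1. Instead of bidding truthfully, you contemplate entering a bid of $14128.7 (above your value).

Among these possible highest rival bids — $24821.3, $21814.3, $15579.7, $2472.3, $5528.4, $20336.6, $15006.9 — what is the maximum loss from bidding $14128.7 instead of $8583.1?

$24821.3: same outcome either way → loss $0.
$21814.3: same outcome either way → loss $0.
$15579.7: same outcome either way → loss $0.
$2472.3: same outcome either way → loss $0.
$5528.4: same outcome either way → loss $0.
$20336.6: same outcome either way → loss $0.
$15006.9: same outcome either way → loss $0.
Maximum loss: $0.

$0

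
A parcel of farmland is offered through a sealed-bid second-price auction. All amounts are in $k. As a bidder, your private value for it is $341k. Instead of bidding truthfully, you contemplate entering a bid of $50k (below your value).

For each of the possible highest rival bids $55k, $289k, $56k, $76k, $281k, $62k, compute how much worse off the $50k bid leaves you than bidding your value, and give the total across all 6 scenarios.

The deviation costs you only when the competing bid falls strictly between $50k and $341k; elsewhere both bids give the same outcome.
$55k: truthful payoff $286k, deviation payoff $0k → loss $286k.
$289k: truthful payoff $52k, deviation payoff $0k → loss $52k.
$56k: truthful payoff $285k, deviation payoff $0k → loss $285k.
$76k: truthful payoff $265k, deviation payoff $0k → loss $265k.
$281k: truthful payoff $60k, deviation payoff $0k → loss $60k.
$62k: truthful payoff $279k, deviation payoff $0k → loss $279k.
Total loss = $286k + $52k + $285k + $265k + $60k + $279k = $1227k.

$1227k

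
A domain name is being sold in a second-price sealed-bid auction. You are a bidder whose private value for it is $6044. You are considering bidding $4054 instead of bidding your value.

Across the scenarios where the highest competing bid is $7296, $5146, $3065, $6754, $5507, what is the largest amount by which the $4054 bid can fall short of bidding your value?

$898

$7296: same outcome either way → loss $0.
$5146: truthful gives $898, deviation gives $0 → loss $898.
$3065: same outcome either way → loss $0.
$6754: same outcome either way → loss $0.
$5507: truthful gives $537, deviation gives $0 → loss $537.
Maximum loss: $898.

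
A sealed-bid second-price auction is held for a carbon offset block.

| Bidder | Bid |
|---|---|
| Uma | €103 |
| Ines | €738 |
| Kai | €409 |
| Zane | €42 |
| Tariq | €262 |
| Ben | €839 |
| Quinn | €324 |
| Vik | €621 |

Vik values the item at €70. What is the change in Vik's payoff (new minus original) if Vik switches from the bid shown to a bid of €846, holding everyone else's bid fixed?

−€769

The highest bid among the other bidders is €839; Vik's bid doesn't change that.
Original bid €621: Vik is not highest (top rival bid is €839); payoff €0.
Alternative bid €846: Vik is highest, pays the top rival bid €839; payoff €70 − €839 = −€769.
Change in payoff = −€769 − (€0) = −€769.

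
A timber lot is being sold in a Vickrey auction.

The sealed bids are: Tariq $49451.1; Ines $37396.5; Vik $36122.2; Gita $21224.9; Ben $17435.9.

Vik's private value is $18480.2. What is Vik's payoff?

Highest bid: Tariq at $49451.1, so Tariq wins.
Second-highest bid: Ines at $37396.5 — that is the price the winner pays.
Vik did not win, so Vik pays nothing and receives nothing: payoff $0.

$0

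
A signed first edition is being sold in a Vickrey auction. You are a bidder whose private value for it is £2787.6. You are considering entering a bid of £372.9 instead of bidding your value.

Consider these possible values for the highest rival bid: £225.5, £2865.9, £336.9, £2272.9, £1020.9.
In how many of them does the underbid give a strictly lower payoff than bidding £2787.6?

2

The deviation hurts exactly when the highest competing bid lies strictly between £372.9 and £2787.6 — underbidding then forfeits a profitable win.
£225.5: below both → same outcome either way.
£2865.9: above both → same outcome either way.
£336.9: below both → same outcome either way.
£2272.9: inside the interval → strictly worse (loss £514.7).
£1020.9: inside the interval → strictly worse (loss £1766.7).
Count: 2.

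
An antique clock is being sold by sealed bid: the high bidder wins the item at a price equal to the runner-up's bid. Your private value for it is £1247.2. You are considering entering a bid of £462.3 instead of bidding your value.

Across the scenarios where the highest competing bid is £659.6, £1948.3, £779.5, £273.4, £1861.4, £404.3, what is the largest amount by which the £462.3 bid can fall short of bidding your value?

£659.6: truthful gives £587.6, deviation gives £0 → loss £587.6.
£1948.3: same outcome either way → loss £0.
£779.5: truthful gives £467.7, deviation gives £0 → loss £467.7.
£273.4: same outcome either way → loss £0.
£1861.4: same outcome either way → loss £0.
£404.3: same outcome either way → loss £0.
Maximum loss: £587.6.

£587.6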